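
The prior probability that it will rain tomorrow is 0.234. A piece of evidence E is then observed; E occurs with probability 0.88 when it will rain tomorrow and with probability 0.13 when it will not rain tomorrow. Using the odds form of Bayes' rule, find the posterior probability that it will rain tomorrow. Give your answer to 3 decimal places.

Prior odds = 0.234/(1−0.234) = 0.30548. In log-odds, ln(0.30548) = -1.1859.
Add log likelihood ratio: ln(6.7692) = 1.9124.
Posterior log-odds = 0.72653, so posterior odds = exp(0.72653) = 2.0679. Converting, P(H|E) = 2.0679/3.0679 = 0.674.

Posterior probability ≈ 0.674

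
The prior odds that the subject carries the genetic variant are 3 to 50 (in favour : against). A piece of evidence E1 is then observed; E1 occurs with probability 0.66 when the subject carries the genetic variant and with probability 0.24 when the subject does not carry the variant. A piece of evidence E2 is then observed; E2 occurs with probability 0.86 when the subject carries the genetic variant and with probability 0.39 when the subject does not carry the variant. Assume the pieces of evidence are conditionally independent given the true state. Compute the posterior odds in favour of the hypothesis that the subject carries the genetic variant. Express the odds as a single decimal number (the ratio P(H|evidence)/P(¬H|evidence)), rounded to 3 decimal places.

Posterior odds ≈ 0.364

Prior odds = 3/50 = 0.060000.
Likelihood ratio for E1 = 0.66/0.24 = 2.7500.
Likelihood ratio for E2 = 0.86/0.39 = 2.2051.
Posterior odds = prior odds × LR₁ × LR₂ = 0.36385.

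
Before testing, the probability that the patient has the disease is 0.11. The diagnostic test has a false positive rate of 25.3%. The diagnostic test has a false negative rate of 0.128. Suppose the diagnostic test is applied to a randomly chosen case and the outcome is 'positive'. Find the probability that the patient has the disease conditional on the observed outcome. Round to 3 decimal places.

Write H for 'the patient has the disease'. Prior odds H:¬H = 0.11/0.89 = 0.12360. For the 'positive' outcome, the likelihood ratio is 0.872/0.253 = 3.4466.
Posterior odds = 0.12360 × 3.4466 = 0.42599, so P(H|E) = 0.42599/(1+0.42599) = 0.299.

P(H | E) ≈ 0.299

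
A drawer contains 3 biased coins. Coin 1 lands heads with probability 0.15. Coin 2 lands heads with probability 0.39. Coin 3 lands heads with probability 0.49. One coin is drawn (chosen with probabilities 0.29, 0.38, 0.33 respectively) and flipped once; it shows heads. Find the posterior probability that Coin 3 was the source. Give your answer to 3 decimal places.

P(heads|C1) = 0.15; P(heads|C2) = 0.39; P(heads|C3) = 0.49.
Prior × likelihood for each source: 0.29·0.15=0.04350, 0.38·0.39=0.1482, 0.33·0.49=0.1617. Summing gives P(heads) = 0.35340.
P(Coin 3 | heads) = 0.1617 / 0.35340 = 0.458.

Posterior probability ≈ 0.458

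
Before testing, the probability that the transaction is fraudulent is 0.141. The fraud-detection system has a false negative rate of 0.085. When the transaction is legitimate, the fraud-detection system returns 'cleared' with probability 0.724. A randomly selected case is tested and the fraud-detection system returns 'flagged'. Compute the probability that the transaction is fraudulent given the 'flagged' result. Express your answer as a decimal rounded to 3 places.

Write H for 'the transaction is fraudulent'. Prior odds H:¬H = 0.141/0.859 = 0.16414. For the 'flagged' outcome, the likelihood ratio is 0.915/0.276 = 3.3152.
Posterior odds = 0.16414 × 3.3152 = 0.54417, so P(H|E) = 0.54417/(1+0.54417) = 0.352.

P(H | E) ≈ 0.352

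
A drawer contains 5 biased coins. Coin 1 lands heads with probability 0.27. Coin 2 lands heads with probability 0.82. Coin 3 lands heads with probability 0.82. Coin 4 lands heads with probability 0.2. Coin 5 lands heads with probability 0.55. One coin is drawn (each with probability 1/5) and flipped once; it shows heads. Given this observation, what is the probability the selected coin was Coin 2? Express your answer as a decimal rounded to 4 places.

P(heads|C1) = 0.27; P(heads|C2) = 0.82; P(heads|C3) = 0.82; P(heads|C4) = 0.2; P(heads|C5) = 0.55.
Prior × likelihood for each source: 0.2·0.27=0.05400, 0.2·0.82=0.1640, 0.2·0.82=0.1640, 0.2·0.2=0.04000, 0.2·0.55=0.1100. Summing gives P(heads) = 0.53200.
P(Coin 2 | heads) = 0.1640 / 0.53200 = 0.3083.

Posterior probability ≈ 0.3083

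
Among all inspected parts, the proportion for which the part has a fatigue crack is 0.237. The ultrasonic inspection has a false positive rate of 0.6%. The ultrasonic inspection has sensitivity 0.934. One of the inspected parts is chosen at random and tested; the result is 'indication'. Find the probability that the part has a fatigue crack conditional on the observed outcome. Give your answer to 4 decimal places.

Write H for 'the part has a fatigue crack'. Prior odds H:¬H = 0.237/0.763 = 0.31062. For the 'indication' outcome, the likelihood ratio is 0.934/0.006 = 155.67.
Posterior odds = 0.31062 × 155.67 = 48.353, so P(H|E) = 48.353/(1+48.353) = 0.9797.

P(H | E) ≈ 0.9797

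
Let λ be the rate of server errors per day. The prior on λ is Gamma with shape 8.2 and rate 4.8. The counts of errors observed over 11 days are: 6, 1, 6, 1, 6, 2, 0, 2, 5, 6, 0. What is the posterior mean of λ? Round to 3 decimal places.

Total count ∑xᵢ = 35 over n = 11 days.
Gamma is conjugate to the Poisson likelihood: posterior is Gamma(shape = 8.2+35 = 43.2, rate = 4.8+11 = 15.8).
Posterior mean = shape/rate = 43.2/15.8 = 2.734.

Posterior mean ≈ 2.734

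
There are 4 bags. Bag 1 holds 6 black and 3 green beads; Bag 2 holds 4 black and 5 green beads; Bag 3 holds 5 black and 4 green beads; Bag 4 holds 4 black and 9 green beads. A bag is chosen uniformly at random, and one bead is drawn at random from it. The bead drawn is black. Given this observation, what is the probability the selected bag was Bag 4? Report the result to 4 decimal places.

Posterior probability ≈ 0.1558

P(black|Bag 1) = 0.6667; P(black|Bag 2) = 0.4444; P(black|Bag 3) = 0.5556; P(black|Bag 4) = 0.3077.
Prior × likelihood for each source: 0.25·0.6667=0.1667, 0.25·0.4444=0.1111, 0.25·0.5556=0.1389, 0.25·0.3077=0.07692. Summing gives P(black) = 0.49359.
P(Bag 4 | black) = 0.07692 / 0.49359 = 0.1558.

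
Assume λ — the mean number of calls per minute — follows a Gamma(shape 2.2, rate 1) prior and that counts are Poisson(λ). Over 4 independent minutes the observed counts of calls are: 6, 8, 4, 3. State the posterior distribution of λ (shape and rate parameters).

Total count ∑xᵢ = 21 over n = 4 minutes.
Gamma is conjugate to the Poisson likelihood: posterior is Gamma(shape = 2.2+21 = 23.2, rate = 1+4 = 5).

Posterior: Gamma(shape=23.2, rate=5)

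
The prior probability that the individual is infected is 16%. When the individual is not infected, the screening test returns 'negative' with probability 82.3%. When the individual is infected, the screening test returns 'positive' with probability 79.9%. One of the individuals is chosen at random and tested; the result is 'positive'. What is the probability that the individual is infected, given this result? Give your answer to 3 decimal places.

Write H for 'the individual is infected'. Prior odds H:¬H = 0.16/0.84 = 0.19048. For the 'positive' outcome, the likelihood ratio is 0.799/0.177 = 4.5141.
Posterior odds = 0.19048 × 4.5141 = 0.85983, so P(H|E) = 0.85983/(1+0.85983) = 0.462.

P(H | E) ≈ 0.462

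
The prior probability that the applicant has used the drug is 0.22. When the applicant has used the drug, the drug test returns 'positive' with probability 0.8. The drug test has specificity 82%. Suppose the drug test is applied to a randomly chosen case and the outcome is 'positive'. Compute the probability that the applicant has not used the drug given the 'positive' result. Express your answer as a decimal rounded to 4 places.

Write H for 'the applicant has used the drug'. Prior odds H:¬H = 0.22/0.78 = 0.28205. For the 'positive' outcome, the likelihood ratio is 0.8/0.18 = 4.4444.
Posterior odds = 0.28205 × 4.4444 = 1.2536, so P(H|E) = 1.2536/(1+1.2536) = 0.5563. Then P(¬H|E) = 1 − 0.5563 = 0.4437.

P(¬H | E) ≈ 0.4437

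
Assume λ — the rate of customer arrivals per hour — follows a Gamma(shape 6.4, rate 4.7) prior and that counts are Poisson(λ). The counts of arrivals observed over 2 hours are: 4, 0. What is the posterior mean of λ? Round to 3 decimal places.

Posterior mean ≈ 1.552

Total count ∑xᵢ = 4 over n = 2 hours.
Gamma is conjugate to the Poisson likelihood: posterior is Gamma(shape = 6.4+4 = 10.4, rate = 4.7+2 = 6.7).
E[λ | data] = 10.4/6.7 = 1.552.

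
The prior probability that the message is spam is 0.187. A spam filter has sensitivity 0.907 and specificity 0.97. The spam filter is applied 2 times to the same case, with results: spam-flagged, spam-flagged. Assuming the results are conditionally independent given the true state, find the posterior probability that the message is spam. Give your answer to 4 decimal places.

Posterior P(H) ≈ 0.9953

With H the event that the message is spam, the joint likelihood of the observed sequence is P(data|H) = 0.907·0.907 = 0.82265 and P(data|¬H) = 0.03·0.03 = 0.00090000.
Bayes: P(H|data) = 0.187·0.82265 / (0.187·0.82265 + 0.813·0.00090000) = 0.15384/0.15457 = 0.9953.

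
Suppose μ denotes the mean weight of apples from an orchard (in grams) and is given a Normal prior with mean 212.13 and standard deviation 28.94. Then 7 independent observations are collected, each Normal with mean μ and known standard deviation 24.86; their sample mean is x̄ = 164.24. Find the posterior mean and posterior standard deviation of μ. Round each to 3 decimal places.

Posterior mean ≈ 168.807; posterior SD ≈ 8.937

With known σ, the Normal prior is conjugate. Weight on the data is w = (n/σ²)/(n/σ² + 1/τ₀²) = 0.0113265/(0.0113265+0.00119400) = 0.90464.
Posterior mean = w·x̄ + (1−w)·μ₀ = 0.90464·164.24 + 0.095363·212.13 = 168.807. Posterior variance = 1/(0.0113265+0.00119400) = 79.8690, so SD = 8.937.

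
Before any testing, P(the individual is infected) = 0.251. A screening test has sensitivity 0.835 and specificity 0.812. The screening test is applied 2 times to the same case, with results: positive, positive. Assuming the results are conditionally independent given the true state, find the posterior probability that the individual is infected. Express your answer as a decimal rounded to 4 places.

With H the event that the individual is infected, the joint likelihood of the observed sequence is P(data|H) = 0.835·0.835 = 0.69722 and P(data|¬H) = 0.188·0.188 = 0.035344.
Bayes: P(H|data) = 0.251·0.69722 / (0.251·0.69722 + 0.749·0.035344) = 0.17500/0.20148 = 0.8686.

Posterior P(H) ≈ 0.8686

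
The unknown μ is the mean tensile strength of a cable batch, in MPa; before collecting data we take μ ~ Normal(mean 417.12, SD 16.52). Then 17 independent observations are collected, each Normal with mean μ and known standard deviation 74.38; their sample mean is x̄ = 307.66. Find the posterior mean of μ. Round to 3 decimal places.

Posterior mean ≈ 367.194

Prior precision 1/τ₀² = 1/16.52² = 0.00366421; data precision n/σ² = 17/74.38² = 0.00307282.
Posterior precision = 0.00366421 + 0.00307282 = 0.00673702.
Posterior mean = (0.00366421·417.12 + 0.00307282·307.66) / 0.00673702 = 367.194.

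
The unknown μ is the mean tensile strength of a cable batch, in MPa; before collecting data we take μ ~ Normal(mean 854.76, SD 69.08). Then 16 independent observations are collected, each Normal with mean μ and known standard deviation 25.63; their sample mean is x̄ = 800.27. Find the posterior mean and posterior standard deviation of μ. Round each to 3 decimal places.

Posterior mean ≈ 800.735; posterior SD ≈ 6.380

With known σ, the Normal prior is conjugate. Weight on the data is w = (n/σ²)/(n/σ² + 1/τ₀²) = 0.0243569/(0.0243569+0.00020955) = 0.99147.
Posterior mean = w·x̄ + (1−w)·μ₀ = 0.99147·800.27 + 0.0085301·854.76 = 800.735. Posterior variance = 1/(0.0243569+0.00020955) = 40.7058, so SD = 6.380.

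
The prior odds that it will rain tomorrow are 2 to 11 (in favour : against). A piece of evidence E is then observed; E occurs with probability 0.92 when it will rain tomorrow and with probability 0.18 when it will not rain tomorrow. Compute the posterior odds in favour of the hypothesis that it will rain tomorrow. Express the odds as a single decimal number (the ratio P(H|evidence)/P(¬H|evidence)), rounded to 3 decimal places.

Posterior odds ≈ 0.929

Prior odds = 2/11 = 0.18182.
Likelihood ratio for E = 0.92/0.18 = 5.1111.
Posterior odds = prior odds × LR = 0.92929.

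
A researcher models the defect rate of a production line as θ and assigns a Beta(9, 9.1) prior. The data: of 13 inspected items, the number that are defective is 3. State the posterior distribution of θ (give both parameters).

Posterior: Beta(12, 19.1)

Observing 3 successes and 10 failures updates Beta(9, 9.1) by adding the success and failure counts to the two shape parameters: α = 9+3 = 12, β = 9.1+10 = 19.1.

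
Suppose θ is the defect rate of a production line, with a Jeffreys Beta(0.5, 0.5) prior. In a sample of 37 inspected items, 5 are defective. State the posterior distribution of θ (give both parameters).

Observing 5 successes and 32 failures updates Beta(0.5, 0.5) by adding the success and failure counts to the two shape parameters: α = 0.5+5 = 5.5, β = 0.5+32 = 32.5.

Posterior: Beta(5.5, 32.5)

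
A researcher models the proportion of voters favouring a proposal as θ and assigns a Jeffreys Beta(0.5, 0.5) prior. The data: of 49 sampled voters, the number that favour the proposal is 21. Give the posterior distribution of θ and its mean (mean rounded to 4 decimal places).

The binomial likelihood is conjugate to the Beta prior: with 21 successes and 28 failures, the posterior is Beta(0.5+21, 0.5+28) = Beta(21.5, 28.5).
Posterior mean = α/(α+β) = 21.5/50 = 0.4300.

Posterior: Beta(21.5, 28.5); mean ≈ 0.4300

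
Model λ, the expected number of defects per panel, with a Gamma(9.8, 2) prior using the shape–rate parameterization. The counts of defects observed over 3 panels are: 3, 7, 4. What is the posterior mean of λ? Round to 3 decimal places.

Posterior mean ≈ 4.760

The Poisson likelihood adds the total count to the shape and the number of exposure periods to the rate. Here ∑xᵢ = 14 and n = 3, so shape 9.8→23.8 and rate 2→5.
Posterior mean = shape/rate = 23.8/5 = 4.760.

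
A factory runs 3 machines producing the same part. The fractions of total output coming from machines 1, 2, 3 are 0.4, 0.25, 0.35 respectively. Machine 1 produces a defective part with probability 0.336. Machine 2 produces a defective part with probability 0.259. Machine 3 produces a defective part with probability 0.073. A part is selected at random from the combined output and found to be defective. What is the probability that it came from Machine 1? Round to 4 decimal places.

Tabulate prior·likelihood by source: [1] prior 0.4, lik 0.336, product 0.1344; [2] prior 0.25, lik 0.259, product 0.06475; [3] prior 0.35, lik 0.073, product 0.02555.
Normalizing constant = 0.22470; the posterior for Machine 1 is its product over the sum, 0.1344/0.22470 = 0.5981.

Posterior probability ≈ 0.5981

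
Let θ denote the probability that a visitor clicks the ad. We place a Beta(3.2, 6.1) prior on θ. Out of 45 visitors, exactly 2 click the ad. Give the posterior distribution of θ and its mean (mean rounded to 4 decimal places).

Posterior: Beta(5.2, 49.1); mean ≈ 0.0958

Observing 2 successes and 43 failures updates Beta(3.2, 6.1) by adding the success and failure counts to the two shape parameters: α = 3.2+2 = 5.2, β = 6.1+43 = 49.1.
E[θ | data] = 5.2/(5.2+49.1) = 0.0958.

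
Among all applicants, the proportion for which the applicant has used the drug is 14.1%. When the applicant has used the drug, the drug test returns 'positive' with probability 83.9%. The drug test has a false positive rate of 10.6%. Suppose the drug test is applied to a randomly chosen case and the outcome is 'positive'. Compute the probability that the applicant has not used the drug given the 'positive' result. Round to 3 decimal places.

P(¬H | E) ≈ 0.435

Write H for 'the applicant has used the drug'. Prior odds H:¬H = 0.141/0.859 = 0.16414. For the 'positive' outcome, the likelihood ratio is 0.839/0.106 = 7.9151.
Posterior odds = 0.16414 × 7.9151 = 1.2992, so P(H|E) = 1.2992/(1+1.2992) = 0.565. Then P(¬H|E) = 1 − 0.565 = 0.435.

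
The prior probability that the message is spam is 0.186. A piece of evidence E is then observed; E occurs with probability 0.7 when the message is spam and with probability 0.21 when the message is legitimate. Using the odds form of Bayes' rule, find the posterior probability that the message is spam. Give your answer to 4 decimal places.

Posterior probability ≈ 0.4324

Prior odds = 0.186/(1−0.186) = 0.22850. In log-odds, ln(0.22850) = -1.4762.
Add log likelihood ratio: ln(3.3333) = 1.2040.
Posterior log-odds = -0.27224, so posterior odds = exp(-0.27224) = 0.76167. Converting, P(H|E) = 0.76167/1.7617 = 0.4324.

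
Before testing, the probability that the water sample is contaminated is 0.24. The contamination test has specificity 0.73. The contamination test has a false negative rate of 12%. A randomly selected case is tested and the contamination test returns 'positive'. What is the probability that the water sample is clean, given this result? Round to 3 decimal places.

P(¬H | E) ≈ 0.493

Write H for 'the water sample is contaminated'. Prior odds H:¬H = 0.24/0.76 = 0.31579. For the 'positive' outcome, the likelihood ratio is 0.88/0.27 = 3.2593.
Posterior odds = 0.31579 × 3.2593 = 1.0292, so P(H|E) = 1.0292/(1+1.0292) = 0.507. Then P(¬H|E) = 1 − 0.507 = 0.493.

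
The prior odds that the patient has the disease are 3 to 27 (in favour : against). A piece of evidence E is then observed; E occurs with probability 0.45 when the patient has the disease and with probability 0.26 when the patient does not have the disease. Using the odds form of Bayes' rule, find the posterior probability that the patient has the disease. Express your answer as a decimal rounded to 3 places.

Posterior probability ≈ 0.161

Prior odds = 3/27 = 0.11111.
Likelihood ratio for E = 0.45/0.26 = 1.7308.
Posterior odds = prior odds × LR = 0.19231.
Posterior probability = odds/(1+odds) = 0.19231/1.1923 = 0.161.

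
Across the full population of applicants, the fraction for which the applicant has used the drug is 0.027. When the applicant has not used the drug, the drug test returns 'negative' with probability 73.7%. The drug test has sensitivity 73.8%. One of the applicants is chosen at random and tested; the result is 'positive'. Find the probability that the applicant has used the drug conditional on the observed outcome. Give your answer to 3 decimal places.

P(H | E) ≈ 0.072

Let H be the event that the applicant has used the drug. P(H) = 0.027, so P(¬H) = 0.973. With E the 'positive' result, P(E|H) = 0.738 and P(E|¬H) = 0.263.
P(E) = 0.738·0.027 + 0.263·0.973 = 0.019926 + 0.25590 = 0.27582.
By Bayes' theorem, P(H|E) = 0.019926 / 0.27582 = 0.072.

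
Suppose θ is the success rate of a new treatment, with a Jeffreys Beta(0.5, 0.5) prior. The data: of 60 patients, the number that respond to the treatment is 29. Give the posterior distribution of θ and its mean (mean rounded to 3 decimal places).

Posterior: Beta(29.5, 31.5); mean ≈ 0.484

Observing 29 successes and 31 failures updates Beta(0.5, 0.5) by adding the success and failure counts to the two shape parameters: α = 0.5+29 = 29.5, β = 0.5+31 = 31.5.
E[θ | data] = 29.5/(29.5+31.5) = 0.484.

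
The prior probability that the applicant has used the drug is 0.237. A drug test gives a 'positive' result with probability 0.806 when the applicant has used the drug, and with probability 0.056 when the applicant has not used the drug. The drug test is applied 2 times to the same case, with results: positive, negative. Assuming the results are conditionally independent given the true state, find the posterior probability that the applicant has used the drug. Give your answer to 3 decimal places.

With H the event that the applicant has used the drug, the joint likelihood of the observed sequence is P(data|H) = 0.806·0.194 = 0.15636 and P(data|¬H) = 0.056·0.944 = 0.052864.
Bayes: P(H|data) = 0.237·0.15636 / (0.237·0.15636 + 0.763·0.052864) = 0.037058/0.077394 = 0.4788.

Posterior P(H) ≈ 0.479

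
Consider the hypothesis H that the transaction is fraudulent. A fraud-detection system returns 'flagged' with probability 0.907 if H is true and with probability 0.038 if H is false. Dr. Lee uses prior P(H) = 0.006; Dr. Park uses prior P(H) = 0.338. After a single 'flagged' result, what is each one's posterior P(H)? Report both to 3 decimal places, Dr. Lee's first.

Dr. Lee: 0.126; Dr. Park: 0.924

P('+'|H) = 0.907, P('+'|¬H) = 0.038.
Dr. Lee: numerator 0.907·0.006 = 0.0054420; evidence = 0.0054420+0.038·0.994 = 0.043214; posterior = 0.126.
Dr. Park: numerator 0.907·0.338 = 0.30657; evidence = 0.30657+0.038·0.662 = 0.33172; posterior = 0.924.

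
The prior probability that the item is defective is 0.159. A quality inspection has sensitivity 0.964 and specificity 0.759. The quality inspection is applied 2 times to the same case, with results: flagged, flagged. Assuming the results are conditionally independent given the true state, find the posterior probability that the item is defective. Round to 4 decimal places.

With H the event that the item is defective, the joint likelihood of the observed sequence is P(data|H) = 0.964·0.964 = 0.92930 and P(data|¬H) = 0.241·0.241 = 0.058081.
Bayes: P(H|data) = 0.159·0.92930 / (0.159·0.92930 + 0.841·0.058081) = 0.14776/0.19660 = 0.7516.

Posterior P(H) ≈ 0.7516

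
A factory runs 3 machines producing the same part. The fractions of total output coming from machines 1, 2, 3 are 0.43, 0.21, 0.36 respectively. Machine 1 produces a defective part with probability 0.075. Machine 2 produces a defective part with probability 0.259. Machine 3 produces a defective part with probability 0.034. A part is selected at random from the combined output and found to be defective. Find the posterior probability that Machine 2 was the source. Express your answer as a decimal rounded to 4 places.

P(defective|M1) = 0.075; P(defective|M2) = 0.259; P(defective|M3) = 0.034.
Prior × likelihood for each source: 0.43·0.075=0.03225, 0.21·0.259=0.05439, 0.36·0.034=0.01224. Summing gives P(defective) = 0.098880.
P(Machine 2 | defective) = 0.05439 / 0.098880 = 0.5501.

Posterior probability ≈ 0.5501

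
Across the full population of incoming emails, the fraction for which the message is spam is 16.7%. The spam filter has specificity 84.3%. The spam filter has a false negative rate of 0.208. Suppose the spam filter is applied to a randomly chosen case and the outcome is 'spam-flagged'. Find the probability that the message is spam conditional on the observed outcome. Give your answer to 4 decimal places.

P(H | E) ≈ 0.5028

Let H be the event that the message is spam. P(H) = 0.167, so P(¬H) = 0.833. With E the 'spam-flagged' result, P(E|H) = 0.792 and P(E|¬H) = 0.157.
P(E) = 0.792·0.167 + 0.157·0.833 = 0.13226 + 0.13078 = 0.26305.
By Bayes' theorem, P(H|E) = 0.13226 / 0.26305 = 0.5028.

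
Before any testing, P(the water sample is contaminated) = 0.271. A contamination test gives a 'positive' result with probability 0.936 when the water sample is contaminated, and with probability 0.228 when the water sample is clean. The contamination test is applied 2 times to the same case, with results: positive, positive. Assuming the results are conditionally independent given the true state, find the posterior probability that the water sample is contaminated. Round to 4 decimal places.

With H the event that the water sample is contaminated, the joint likelihood of the observed sequence is P(data|H) = 0.936·0.936 = 0.87610 and P(data|¬H) = 0.228·0.228 = 0.051984.
Bayes: P(H|data) = 0.271·0.87610 / (0.271·0.87610 + 0.729·0.051984) = 0.23742/0.27532 = 0.8624.

Posterior P(H) ≈ 0.8624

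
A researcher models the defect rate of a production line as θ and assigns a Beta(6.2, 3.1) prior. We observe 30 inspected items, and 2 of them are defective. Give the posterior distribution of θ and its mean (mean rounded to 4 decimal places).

Posterior: Beta(8.2, 31.1); mean ≈ 0.2087

The binomial likelihood is conjugate to the Beta prior: with 2 successes and 28 failures, the posterior is Beta(6.2+2, 3.1+28) = Beta(8.2, 31.1).
E[θ | data] = 8.2/(8.2+31.1) = 0.2087.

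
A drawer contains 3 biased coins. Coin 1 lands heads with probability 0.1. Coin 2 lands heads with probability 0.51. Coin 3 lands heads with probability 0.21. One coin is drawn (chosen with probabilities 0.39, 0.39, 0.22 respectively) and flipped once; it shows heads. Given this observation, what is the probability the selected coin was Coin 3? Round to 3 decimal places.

P(heads|C1) = 0.1; P(heads|C2) = 0.51; P(heads|C3) = 0.21.
Prior × likelihood for each source: 0.39·0.1=0.03900, 0.39·0.51=0.1989, 0.22·0.21=0.04620. Summing gives P(heads) = 0.28410.
P(Coin 3 | heads) = 0.04620 / 0.28410 = 0.163.

Posterior probability ≈ 0.163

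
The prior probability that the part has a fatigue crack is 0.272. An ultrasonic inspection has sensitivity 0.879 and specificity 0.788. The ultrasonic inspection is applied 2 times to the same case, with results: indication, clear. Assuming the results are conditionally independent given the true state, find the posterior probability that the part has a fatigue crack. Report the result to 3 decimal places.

Posterior P(H) ≈ 0.192

With H the event that the part has a fatigue crack, the joint likelihood of the observed sequence is P(data|H) = 0.879·0.121 = 0.10636 and P(data|¬H) = 0.212·0.788 = 0.16706.
Bayes: P(H|data) = 0.272·0.10636 / (0.272·0.10636 + 0.728·0.16706) = 0.028930/0.15055 = 0.1922.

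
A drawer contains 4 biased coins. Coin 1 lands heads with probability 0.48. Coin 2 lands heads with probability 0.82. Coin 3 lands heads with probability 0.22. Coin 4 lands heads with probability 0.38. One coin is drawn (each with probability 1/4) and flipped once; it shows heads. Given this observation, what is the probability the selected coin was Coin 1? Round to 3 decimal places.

Tabulate prior·likelihood by source: [1] prior 0.25, lik 0.48, product 0.1200; [2] prior 0.25, lik 0.82, product 0.2050; [3] prior 0.25, lik 0.22, product 0.05500; [4] prior 0.25, lik 0.38, product 0.09500.
Normalizing constant = 0.47500; the posterior for Coin 1 is its product over the sum, 0.1200/0.47500 = 0.253.

Posterior probability ≈ 0.253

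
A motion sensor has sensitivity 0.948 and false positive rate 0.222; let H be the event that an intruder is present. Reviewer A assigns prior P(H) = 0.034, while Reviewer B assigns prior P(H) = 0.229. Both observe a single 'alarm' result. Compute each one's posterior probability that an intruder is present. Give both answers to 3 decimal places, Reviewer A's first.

P('+'|H) = 0.948, P('+'|¬H) = 0.222.
Reviewer A: numerator 0.948·0.034 = 0.032232; evidence = 0.032232+0.222·0.966 = 0.24668; posterior = 0.131.
Reviewer B: numerator 0.948·0.229 = 0.21709; evidence = 0.21709+0.222·0.771 = 0.38825; posterior = 0.559.

Reviewer A: 0.131; Reviewer B: 0.559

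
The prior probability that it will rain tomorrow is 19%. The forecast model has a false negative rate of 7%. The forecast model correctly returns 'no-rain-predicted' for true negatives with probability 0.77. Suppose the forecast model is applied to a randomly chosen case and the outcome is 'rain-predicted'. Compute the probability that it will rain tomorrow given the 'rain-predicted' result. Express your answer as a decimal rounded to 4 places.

Write H for 'it will rain tomorrow'. Prior odds H:¬H = 0.19/0.81 = 0.23457. For the 'rain-predicted' outcome, the likelihood ratio is 0.93/0.23 = 4.0435.
Posterior odds = 0.23457 × 4.0435 = 0.94847, so P(H|E) = 0.94847/(1+0.94847) = 0.4868.

P(H | E) ≈ 0.4868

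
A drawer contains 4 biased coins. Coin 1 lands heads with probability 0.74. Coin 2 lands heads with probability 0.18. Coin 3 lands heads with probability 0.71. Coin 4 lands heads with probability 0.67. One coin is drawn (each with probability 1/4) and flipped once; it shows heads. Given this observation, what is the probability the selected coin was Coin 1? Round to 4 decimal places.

Tabulate prior·likelihood by source: [1] prior 0.25, lik 0.74, product 0.1850; [2] prior 0.25, lik 0.18, product 0.04500; [3] prior 0.25, lik 0.71, product 0.1775; [4] prior 0.25, lik 0.67, product 0.1675.
Normalizing constant = 0.57500; the posterior for Coin 1 is its product over the sum, 0.1850/0.57500 = 0.3217.

Posterior probability ≈ 0.3217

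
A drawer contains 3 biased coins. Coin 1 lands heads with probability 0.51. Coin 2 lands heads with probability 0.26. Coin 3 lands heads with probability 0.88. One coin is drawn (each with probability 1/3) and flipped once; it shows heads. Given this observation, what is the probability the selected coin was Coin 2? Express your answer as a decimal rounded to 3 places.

Tabulate prior·likelihood by source: [1] prior 0.333333, lik 0.51, product 0.1700; [2] prior 0.333333, lik 0.26, product 0.08667; [3] prior 0.333333, lik 0.88, product 0.2933.
Normalizing constant = 0.55000; the posterior for Coin 2 is its product over the sum, 0.08667/0.55000 = 0.158.

Posterior probability ≈ 0.158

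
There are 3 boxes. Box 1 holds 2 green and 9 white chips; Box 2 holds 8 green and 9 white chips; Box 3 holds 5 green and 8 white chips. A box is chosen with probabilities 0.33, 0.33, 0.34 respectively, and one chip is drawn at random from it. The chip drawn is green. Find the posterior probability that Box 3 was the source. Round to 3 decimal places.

Posterior probability ≈ 0.378

Tabulate prior·likelihood by source: [1] prior 0.33, lik 0.1818, product 0.06000; [2] prior 0.33, lik 0.4706, product 0.1553; [3] prior 0.34, lik 0.3846, product 0.1308.
Normalizing constant = 0.34606; the posterior for Box 3 is its product over the sum, 0.1308/0.34606 = 0.378.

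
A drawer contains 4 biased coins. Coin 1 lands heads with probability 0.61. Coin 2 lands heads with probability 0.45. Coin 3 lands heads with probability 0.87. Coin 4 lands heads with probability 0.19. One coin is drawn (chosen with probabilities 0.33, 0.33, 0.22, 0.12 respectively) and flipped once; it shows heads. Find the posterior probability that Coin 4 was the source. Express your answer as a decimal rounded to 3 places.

P(heads|C1) = 0.61; P(heads|C2) = 0.45; P(heads|C3) = 0.87; P(heads|C4) = 0.19.
Prior × likelihood for each source: 0.33·0.61=0.2013, 0.33·0.45=0.1485, 0.22·0.87=0.1914, 0.12·0.19=0.02280. Summing gives P(heads) = 0.56400.
P(Coin 4 | heads) = 0.02280 / 0.56400 = 0.040.

Posterior probability ≈ 0.040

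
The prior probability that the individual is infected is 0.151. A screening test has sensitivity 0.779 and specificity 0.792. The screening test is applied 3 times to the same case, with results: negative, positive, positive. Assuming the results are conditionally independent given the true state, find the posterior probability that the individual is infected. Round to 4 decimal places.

With H the event that the individual is infected, the joint likelihood of the observed sequence is P(data|H) = 0.221·0.779·0.779 = 0.13411 and P(data|¬H) = 0.792·0.208·0.208 = 0.034265.
Bayes: P(H|data) = 0.151·0.13411 / (0.151·0.13411 + 0.849·0.034265) = 0.020251/0.049342 = 0.4104.

Posterior P(H) ≈ 0.4104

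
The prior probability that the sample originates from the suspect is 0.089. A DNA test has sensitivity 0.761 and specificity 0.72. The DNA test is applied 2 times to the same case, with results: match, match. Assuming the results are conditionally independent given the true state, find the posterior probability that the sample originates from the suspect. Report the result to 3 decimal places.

Let H be the event that the sample originates from the suspect; start with P(H) = 0.089. P('match'|H) = 0.761, P('match'|¬H) = 0.28.
Update on result 1 ('match'): P(H) ← 0.761·0.0890 / (0.761·0.0890 + 0.28·0.9110) = 0.067729/0.32281 = 0.2098.
Update on result 2 ('match'): P(H) ← 0.761·0.2098 / (0.761·0.2098 + 0.28·0.7902) = 0.15967/0.38092 = 0.4192.

Posterior P(H) ≈ 0.419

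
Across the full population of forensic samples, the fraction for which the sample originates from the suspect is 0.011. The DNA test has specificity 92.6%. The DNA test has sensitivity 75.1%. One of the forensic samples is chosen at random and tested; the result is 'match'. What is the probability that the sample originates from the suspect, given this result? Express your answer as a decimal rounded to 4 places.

Write H for 'the sample originates from the suspect'. Prior odds H:¬H = 0.011/0.989 = 0.011122. For the 'match' outcome, the likelihood ratio is 0.751/0.074 = 10.149.
Posterior odds = 0.011122 × 10.149 = 0.11288, so P(H|E) = 0.11288/(1+0.11288) = 0.1014.

P(H | E) ≈ 0.1014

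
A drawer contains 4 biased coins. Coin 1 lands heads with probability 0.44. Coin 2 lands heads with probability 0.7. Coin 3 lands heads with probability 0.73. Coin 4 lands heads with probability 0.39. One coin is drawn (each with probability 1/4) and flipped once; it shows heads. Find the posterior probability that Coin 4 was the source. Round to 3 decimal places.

Tabulate prior·likelihood by source: [1] prior 0.25, lik 0.44, product 0.1100; [2] prior 0.25, lik 0.7, product 0.1750; [3] prior 0.25, lik 0.73, product 0.1825; [4] prior 0.25, lik 0.39, product 0.09750.
Normalizing constant = 0.56500; the posterior for Coin 4 is its product over the sum, 0.09750/0.56500 = 0.173.

Posterior probability ≈ 0.173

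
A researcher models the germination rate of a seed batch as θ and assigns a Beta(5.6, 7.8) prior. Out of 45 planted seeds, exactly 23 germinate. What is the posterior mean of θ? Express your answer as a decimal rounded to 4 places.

Observing 23 successes and 22 failures updates Beta(5.6, 7.8) by adding the success and failure counts to the two shape parameters: α = 5.6+23 = 28.6, β = 7.8+22 = 29.8.
E[θ | data] = 28.6/(28.6+29.8) = 0.4897.

Posterior mean ≈ 0.4897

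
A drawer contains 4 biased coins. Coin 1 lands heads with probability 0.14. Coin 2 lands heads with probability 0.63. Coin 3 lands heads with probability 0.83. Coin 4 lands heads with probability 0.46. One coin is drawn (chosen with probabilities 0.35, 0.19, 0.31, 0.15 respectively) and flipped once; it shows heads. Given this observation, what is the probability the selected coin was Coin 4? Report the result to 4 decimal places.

Tabulate prior·likelihood by source: [1] prior 0.35, lik 0.14, product 0.04900; [2] prior 0.19, lik 0.63, product 0.1197; [3] prior 0.31, lik 0.83, product 0.2573; [4] prior 0.15, lik 0.46, product 0.06900.
Normalizing constant = 0.49500; the posterior for Coin 4 is its product over the sum, 0.06900/0.49500 = 0.1394.

Posterior probability ≈ 0.1394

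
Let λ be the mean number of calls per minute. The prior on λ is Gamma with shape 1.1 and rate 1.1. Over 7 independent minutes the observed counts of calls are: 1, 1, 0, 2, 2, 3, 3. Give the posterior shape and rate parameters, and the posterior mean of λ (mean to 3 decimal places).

Total count ∑xᵢ = 12 over n = 7 minutes.
Gamma is conjugate to the Poisson likelihood: posterior is Gamma(shape = 1.1+12 = 13.1, rate = 1.1+7 = 8.1).
Posterior mean = shape/rate = 13.1/8.1 = 1.617.

Posterior: Gamma(shape=13.1, rate=8.1); mean ≈ 1.617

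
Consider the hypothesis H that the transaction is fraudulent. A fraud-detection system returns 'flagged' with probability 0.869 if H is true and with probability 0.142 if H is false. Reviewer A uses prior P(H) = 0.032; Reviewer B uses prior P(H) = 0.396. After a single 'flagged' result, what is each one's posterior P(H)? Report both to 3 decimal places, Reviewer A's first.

Reviewer A: 0.168; Reviewer B: 0.800

P('+'|H) = 0.869, P('+'|¬H) = 0.142.
Reviewer A: numerator 0.869·0.032 = 0.027808; evidence = 0.027808+0.142·0.968 = 0.16526; posterior = 0.168.
Reviewer B: numerator 0.869·0.396 = 0.34412; evidence = 0.34412+0.142·0.604 = 0.42989; posterior = 0.800.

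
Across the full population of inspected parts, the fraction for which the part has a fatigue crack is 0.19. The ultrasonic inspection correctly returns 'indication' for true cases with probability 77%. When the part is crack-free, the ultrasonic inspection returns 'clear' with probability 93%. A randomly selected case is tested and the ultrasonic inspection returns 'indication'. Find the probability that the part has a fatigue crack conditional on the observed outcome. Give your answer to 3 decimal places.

P(H | E) ≈ 0.721

Let H be the event that the part has a fatigue crack. P(H) = 0.19, so P(¬H) = 0.81. With E the 'indication' result, P(E|H) = 0.77 and P(E|¬H) = 0.07.
P(E) = 0.77·0.19 + 0.07·0.81 = 0.14630 + 0.056700 = 0.20300.
By Bayes' theorem, P(H|E) = 0.14630 / 0.20300 = 0.721.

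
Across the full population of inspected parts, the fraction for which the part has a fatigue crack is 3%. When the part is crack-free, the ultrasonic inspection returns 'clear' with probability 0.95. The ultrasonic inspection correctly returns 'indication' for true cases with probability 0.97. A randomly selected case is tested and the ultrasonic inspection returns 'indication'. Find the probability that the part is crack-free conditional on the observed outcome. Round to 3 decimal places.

P(¬H | E) ≈ 0.625

Write H for 'the part has a fatigue crack'. Prior odds H:¬H = 0.03/0.97 = 0.030928. For the 'indication' outcome, the likelihood ratio is 0.97/0.05 = 19.400.
Posterior odds = 0.030928 × 19.400 = 0.60000, so P(H|E) = 0.60000/(1+0.60000) = 0.375. Then P(¬H|E) = 1 − 0.375 = 0.625.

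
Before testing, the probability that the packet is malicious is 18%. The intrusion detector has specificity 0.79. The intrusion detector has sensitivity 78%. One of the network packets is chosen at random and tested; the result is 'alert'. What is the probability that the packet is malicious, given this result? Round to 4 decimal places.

P(H | E) ≈ 0.4491

Let H be the event that the packet is malicious. P(H) = 0.18, so P(¬H) = 0.82. With E the 'alert' result, P(E|H) = 0.78 and P(E|¬H) = 0.21.
P(E) = 0.78·0.18 + 0.21·0.82 = 0.14040 + 0.17220 = 0.31260.
By Bayes' theorem, P(H|E) = 0.14040 / 0.31260 = 0.4491.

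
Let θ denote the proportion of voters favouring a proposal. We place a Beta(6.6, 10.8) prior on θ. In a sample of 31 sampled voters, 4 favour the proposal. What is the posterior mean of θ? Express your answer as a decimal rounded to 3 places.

The binomial likelihood is conjugate to the Beta prior: with 4 successes and 27 failures, the posterior is Beta(6.6+4, 10.8+27) = Beta(10.6, 37.8).
Posterior mean = α/(α+β) = 10.6/48.4 = 0.219.

Posterior mean ≈ 0.219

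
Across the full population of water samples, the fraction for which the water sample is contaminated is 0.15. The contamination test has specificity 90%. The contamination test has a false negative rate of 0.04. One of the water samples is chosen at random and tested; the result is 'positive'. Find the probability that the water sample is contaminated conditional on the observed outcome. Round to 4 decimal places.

Write H for 'the water sample is contaminated'. Prior odds H:¬H = 0.15/0.85 = 0.17647. For the 'positive' outcome, the likelihood ratio is 0.96/0.1 = 9.6000.
Posterior odds = 0.17647 × 9.6000 = 1.6941, so P(H|E) = 1.6941/(1+1.6941) = 0.6288.

P(H | E) ≈ 0.6288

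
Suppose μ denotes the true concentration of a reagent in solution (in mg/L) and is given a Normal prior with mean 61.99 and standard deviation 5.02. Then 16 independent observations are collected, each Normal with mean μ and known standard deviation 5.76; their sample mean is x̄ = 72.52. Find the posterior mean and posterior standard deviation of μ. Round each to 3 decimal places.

With known σ, the Normal prior is conjugate. Weight on the data is w = (n/σ²)/(n/σ² + 1/τ₀²) = 0.482253/(0.482253+0.0396819) = 0.92397.
Posterior mean = w·x̄ + (1−w)·μ₀ = 0.92397·72.52 + 0.076028·61.99 = 71.719. Posterior variance = 1/(0.482253+0.0396819) = 1.91595, so SD = 1.384.

Posterior mean ≈ 71.719; posterior SD ≈ 1.384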